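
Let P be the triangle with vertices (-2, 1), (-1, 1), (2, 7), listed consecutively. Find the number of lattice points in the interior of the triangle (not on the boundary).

The shoelace formula gives twice the area as |[(-2)·1 − (-1)·1] + [(-1)·7 − 2·1] + [2·1 − (-2)·7]| = 6, so the area is 3.
Summing gcd(|Δx|,|Δy|) over the edges gives the boundary count: gcd(1,0) + gcd(3,6) + gcd(4,6) = 1+3+2 = 6.
Pick's theorem gives I = A − B/2 + 1 = 3 − 6/2 + 1 = 1.

1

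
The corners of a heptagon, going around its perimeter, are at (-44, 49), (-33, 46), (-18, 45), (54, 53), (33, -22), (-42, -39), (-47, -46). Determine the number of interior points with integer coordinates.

By the shoelace formula, twice the signed area is |((-44)·46 − (-33)·49) + ((-33)·45 − (-18)·46) + ((-18)·53 − 54·45) + (54·(-22) − 33·53) + (33·(-39) − (-42)·(-22)) + ((-42)·(-46) − (-47)·(-39)) + ((-47)·49 − (-44)·(-46))| = 13824, so the area is 6912.
Along each edge there are gcd(|Δx|,|Δy|)+1 lattice points, so counting each shared vertex once the boundary has gcd(11,3) + gcd(15,1) + gcd(72,8) + gcd(21,75) + gcd(75,17) + gcd(5,7) + gcd(3,95) = 1+1+8+3+1+1+1 = 16.
Pick's theorem gives I = A − B/2 + 1 = 6912 − 16/2 + 1 = 6905.

6905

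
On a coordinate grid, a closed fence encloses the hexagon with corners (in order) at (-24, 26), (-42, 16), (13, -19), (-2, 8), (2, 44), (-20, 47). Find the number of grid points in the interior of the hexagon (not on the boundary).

1414

Using the shoelace formula, 2A = |[(-24)·16 − (-42)·26] + [(-42)·(-19) − 13·16] + [13·8 − (-2)·(-19)] + [(-2)·44 − 2·8] + [2·47 − (-20)·44] + [(-20)·26 − (-24)·47]| = 2842, so the area is 1421.
The number of boundary lattice points is Σ gcd(|Δx|,|Δy|) = gcd(18,10) + gcd(55,35) + gcd(15,27) + gcd(4,36) + gcd(22,3) + gcd(4,21) = 2+5+3+4+1+1 = 16.
Pick's theorem gives I = A − B/2 + 1 = 1421 − 16/2 + 1 = 1414.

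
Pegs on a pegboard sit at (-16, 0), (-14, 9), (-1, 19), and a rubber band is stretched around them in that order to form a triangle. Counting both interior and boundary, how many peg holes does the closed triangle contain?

By the shoelace formula, twice the signed area is |((-16)·9 − (-14)·0) + ((-14)·19 − (-1)·9) + ((-1)·0 − (-16)·19)| = 97, so the area is 97/2.
Summing gcd(|Δx|,|Δy|) over the edges gives the boundary count: gcd(2,9) + gcd(13,10) + gcd(15,19) = 1+1+1 = 3.
Pick's theorem gives I = A − B/2 + 1 = 97/2 − 3/2 + 1 = 48, so the closed region contains I + B = 48 + 3 = 51 lattice points.

51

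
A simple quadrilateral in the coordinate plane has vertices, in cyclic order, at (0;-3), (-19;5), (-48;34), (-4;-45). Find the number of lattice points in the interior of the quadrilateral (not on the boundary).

907

The shoelace formula gives twice the area as |(0·5 − (-19)·(-3)) + ((-19)·34 − (-48)·5) + ((-48)·(-45) − (-4)·34) + ((-4)·(-3) − 0·(-45))| = 1845, so the area is 922.5.
Summing gcd(|Δx|,|Δy|) over the edges gives the boundary count: gcd(19,8) + gcd(29,29) + gcd(44,79) + gcd(4,42) = 1+29+1+2 = 33.
By Pick's theorem A = I + B/2 − 1, so I = 922.5 − 33/2 + 1 = 907.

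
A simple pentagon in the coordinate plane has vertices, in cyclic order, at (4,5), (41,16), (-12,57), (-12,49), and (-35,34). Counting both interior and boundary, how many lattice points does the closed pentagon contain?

By the shoelace formula, twice the signed area is |[4·16 − 41·5] + [41·57 − (-12)·16] + [(-12)·49 − (-12)·57] + [(-12)·34 − (-35)·49] + [(-35)·5 − 4·34]| = 3480, so the area is 1740.
The number of boundary lattice points is Σ gcd(|Δx|,|Δy|) = gcd(37,11) + gcd(53,41) + gcd(0,8) + gcd(23,15) + gcd(39,29) = 1+1+8+1+1 = 12.
Pick's theorem gives I = A − B/2 + 1 = 1740 − 12/2 + 1 = 1735, so the closed region contains I + B = 1735 + 12 = 1747 lattice points.

1747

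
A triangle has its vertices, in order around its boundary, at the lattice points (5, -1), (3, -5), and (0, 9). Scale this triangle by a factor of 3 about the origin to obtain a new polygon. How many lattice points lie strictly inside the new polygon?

169

The shoelace formula gives twice the area as |(5·(-5) − 3·(-1)) + (3·9 − 0·(-5)) + (0·(-1) − 5·9)| = 40, so the area is 20.
The number of boundary lattice points is Σ gcd(|Δx|,|Δy|) = gcd(2,4) + gcd(3,14) + gcd(5,10) = 2+1+5 = 8.
Scaling by 3 multiplies the area by 3² = 9 (so the new area is 180) and multiplies the boundary lattice-point count by 3, giving 24.
By Pick's theorem, the interior count of the dilated polygon is 180 − 24/2 + 1 = 169.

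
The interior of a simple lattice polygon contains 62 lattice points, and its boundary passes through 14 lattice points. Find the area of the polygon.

Pick's theorem states A = I + B/2 − 1, so A = 62 + 14/2 − 1 = 68.

68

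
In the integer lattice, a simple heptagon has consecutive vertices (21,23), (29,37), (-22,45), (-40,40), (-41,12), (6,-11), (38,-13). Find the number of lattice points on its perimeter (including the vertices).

9

Along each edge there are gcd(|Δx|,|Δy|)+1 lattice points, so counting each shared vertex once the boundary has gcd(8,14) + gcd(51,8) + gcd(18,5) + gcd(1,28) + gcd(47,23) + gcd(32,2) + gcd(17,36) = 2+1+1+1+1+2+1 = 9.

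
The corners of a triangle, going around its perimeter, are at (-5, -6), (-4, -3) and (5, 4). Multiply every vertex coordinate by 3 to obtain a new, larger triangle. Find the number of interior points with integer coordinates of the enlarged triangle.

73

By the shoelace formula, twice the signed area is |[(-5)·(-3) − (-4)·(-6)] + [(-4)·4 − 5·(-3)] + [5·(-6) − (-5)·4]| = 20, so the area is 10.
Along each edge there are gcd(|Δx|,|Δy|)+1 lattice points, so counting each shared vertex once the boundary has gcd(1,3) + gcd(9,7) + gcd(10,10) = 1+1+10 = 12.
Scaling by 3 multiplies the area by 3² = 9 (so the new area is 90) and multiplies the boundary lattice-point count by 3, giving 36.
By Pick's theorem, the interior count of the dilated polygon is 90 − 36/2 + 1 = 73.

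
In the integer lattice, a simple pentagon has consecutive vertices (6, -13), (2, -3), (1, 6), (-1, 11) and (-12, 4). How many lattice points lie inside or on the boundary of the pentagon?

154

By the shoelace formula, twice the signed area is |[6·(-3) − 2·(-13)] + [2·6 − 1·(-3)] + [1·11 − (-1)·6] + [(-1)·4 − (-12)·11] + [(-12)·(-13) − 6·4]| = 300, so the area is 150.
Summing gcd(|Δx|,|Δy|) over the edges gives the boundary count: gcd(4,10) + gcd(1,9) + gcd(2,5) + gcd(11,7) + gcd(18,17) = 2+1+1+1+1 = 6.
Pick's theorem gives I = A − B/2 + 1 = 150 − 6/2 + 1 = 148, so the closed region contains I + B = 148 + 6 = 154 lattice points.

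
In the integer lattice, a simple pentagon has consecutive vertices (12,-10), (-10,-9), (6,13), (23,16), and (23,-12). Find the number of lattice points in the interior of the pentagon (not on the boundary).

Using the shoelace formula, 2A = |(12·(-9) − (-10)·(-10)) + ((-10)·13 − 6·(-9)) + (6·16 − 23·13) + (23·(-12) − 23·16) + (23·(-10) − 12·(-12))| = 1217, so the area is 1217/2.
The number of boundary lattice points is Σ gcd(|Δx|,|Δy|) = gcd(22,1) + gcd(16,22) + gcd(17,3) + gcd(0,28) + gcd(11,2) = 1+2+1+28+1 = 33.
Pick's theorem gives I = A − B/2 + 1 = 1217/2 − 33/2 + 1 = 593.

593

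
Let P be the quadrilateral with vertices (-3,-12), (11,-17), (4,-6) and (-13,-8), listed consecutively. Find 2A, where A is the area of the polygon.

207

The shoelace formula gives twice the area as |((-3)·(-17) − 11·(-12)) + (11·(-6) − 4·(-17)) + (4·(-8) − (-13)·(-6)) + ((-13)·(-12) − (-3)·(-8))| = 207, so the area is 103.5.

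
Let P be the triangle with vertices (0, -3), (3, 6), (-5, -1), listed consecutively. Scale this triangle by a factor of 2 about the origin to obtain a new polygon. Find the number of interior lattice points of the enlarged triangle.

Using the shoelace formula, 2A = |(0·6 − 3·(-3)) + (3·(-1) − (-5)·6) + ((-5)·(-3) − 0·(-1))| = 51, so the area is 25.5.
The number of boundary lattice points is Σ gcd(|Δx|,|Δy|) = gcd(3,9) + gcd(8,7) + gcd(5,2) = 3+1+1 = 5.
Scaling by 2 multiplies the area by 2² = 4 (so the new area is 102) and multiplies the boundary lattice-point count by 2, giving 10.
By Pick's theorem, the interior count of the dilated polygon is 102 − 10/2 + 1 = 98.

98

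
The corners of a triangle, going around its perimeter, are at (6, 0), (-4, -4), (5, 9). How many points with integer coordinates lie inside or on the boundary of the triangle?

50

By the shoelace formula, twice the signed area is |(6·(-4) − (-4)·0) + ((-4)·9 − 5·(-4)) + (5·0 − 6·9)| = 94, so the area is 47.
Along each edge there are gcd(|Δx|,|Δy|)+1 lattice points, so counting each shared vertex once the boundary has gcd(10,4) + gcd(9,13) + gcd(1,9) = 2+1+1 = 4.
Pick's theorem gives I = A − B/2 + 1 = 47 − 4/2 + 1 = 46, so the closed region contains I + B = 46 + 4 = 50 lattice points.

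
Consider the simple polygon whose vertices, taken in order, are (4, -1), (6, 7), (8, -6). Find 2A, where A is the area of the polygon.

42

Using the shoelace formula, 2A = |(4·7 − 6·(-1)) + (6·(-6) − 8·7) + (8·(-1) − 4·(-6))| = 42, so the area is 21.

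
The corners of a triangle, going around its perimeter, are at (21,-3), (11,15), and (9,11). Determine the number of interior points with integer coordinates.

36

Using the shoelace formula, 2A = |(21·15 − 11·(-3)) + (11·11 − 9·15) + (9·(-3) − 21·11)| = 76, so the area is 38.
Summing gcd(|Δx|,|Δy|) over the edges gives the boundary count: gcd(10,18) + gcd(2,4) + gcd(12,14) = 2+2+2 = 6.
By Pick's theorem A = I + B/2 − 1, so I = 38 − 6/2 + 1 = 36.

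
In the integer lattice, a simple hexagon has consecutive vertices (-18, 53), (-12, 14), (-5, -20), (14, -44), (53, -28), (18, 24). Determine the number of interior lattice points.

3145

Using the shoelace formula, 2A = |[(-18)·14 − (-12)·53] + [(-12)·(-20) − (-5)·14] + [(-5)·(-44) − 14·(-20)] + [14·(-28) − 53·(-44)] + [53·24 − 18·(-28)] + [18·53 − (-18)·24]| = 6296, so the area is 3148.
The number of boundary lattice points is Σ gcd(|Δx|,|Δy|) = gcd(6,39) + gcd(7,34) + gcd(19,24) + gcd(39,16) + gcd(35,52) + gcd(36,29) = 3+1+1+1+1+1 = 8.
Pick's theorem gives I = A − B/2 + 1 = 3148 − 8/2 + 1 = 3145.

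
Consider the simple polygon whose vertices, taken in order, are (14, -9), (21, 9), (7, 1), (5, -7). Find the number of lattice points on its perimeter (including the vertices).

The number of boundary lattice points is Σ gcd(|Δx|,|Δy|) = gcd(7,18) + gcd(14,8) + gcd(2,8) + gcd(9,2) = 1+2+2+1 = 6.

6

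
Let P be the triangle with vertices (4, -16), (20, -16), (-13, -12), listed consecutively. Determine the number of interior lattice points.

By the shoelace formula, twice the signed area is |(4·(-16) − 20·(-16)) + (20·(-12) − (-13)·(-16)) + ((-13)·(-16) − 4·(-12))| = 64, so the area is 32.
Summing gcd(|Δx|,|Δy|) over the edges gives the boundary count: gcd(16,0) + gcd(33,4) + gcd(17,4) = 16+1+1 = 18.
Pick's theorem gives I = A − B/2 + 1 = 32 − 18/2 + 1 = 24.

24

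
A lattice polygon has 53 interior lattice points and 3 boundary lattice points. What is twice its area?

By Pick's theorem, A = I + B/2 − 1 = 53 + 3/2 − 1 = 107/2.
Hence 2A = 107.

107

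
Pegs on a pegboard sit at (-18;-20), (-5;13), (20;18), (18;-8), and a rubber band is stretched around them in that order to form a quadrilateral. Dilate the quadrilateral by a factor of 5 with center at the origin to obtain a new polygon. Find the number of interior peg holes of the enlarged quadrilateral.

Using the shoelace formula, 2A = |[(-18)·13 − (-5)·(-20)] + [(-5)·18 − 20·13] + [20·(-8) − 18·18] + [18·(-20) − (-18)·(-8)]| = 1672, so the area is 836.
Summing gcd(|Δx|,|Δy|) over the edges gives the boundary count: gcd(13,33) + gcd(25,5) + gcd(2,26) + gcd(36,12) = 1+5+2+12 = 20.
Scaling by 5 multiplies the area by 5² = 25 (so the new area is 20900) and multiplies the boundary lattice-point count by 5, giving 100.
By Pick's theorem, the interior count of the dilated polygon is 20900 − 100/2 + 1 = 20851.

20851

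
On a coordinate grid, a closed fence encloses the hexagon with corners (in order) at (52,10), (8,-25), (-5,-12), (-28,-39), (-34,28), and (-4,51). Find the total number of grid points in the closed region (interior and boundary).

The shoelace formula gives twice the area as |[52·(-25) − 8·10] + [8·(-12) − (-5)·(-25)] + [(-5)·(-39) − (-28)·(-12)] + [(-28)·28 − (-34)·(-39)] + [(-34)·51 − (-4)·28] + [(-4)·10 − 52·51]| = 8166, so the area is 4083.
Summing gcd(|Δx|,|Δy|) over the edges gives the boundary count: gcd(44,35) + gcd(13,13) + gcd(23,27) + gcd(6,67) + gcd(30,23) + gcd(56,41) = 1+13+1+1+1+1 = 18.
Pick's theorem gives I = A − B/2 + 1 = 4083 − 18/2 + 1 = 4075, so the closed region contains I + B = 4075 + 18 = 4093 lattice points.

4093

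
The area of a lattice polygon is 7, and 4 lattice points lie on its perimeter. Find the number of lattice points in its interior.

From Pick's theorem, I = A − B/2 + 1 = 7 − 4/2 + 1 = 6.

6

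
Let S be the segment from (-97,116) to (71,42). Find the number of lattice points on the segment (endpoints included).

The number of lattice points on a segment between lattice points is gcd(|Δx|,|Δy|) + 1 = gcd(168,74) + 1 = 2 + 1 = 3.

3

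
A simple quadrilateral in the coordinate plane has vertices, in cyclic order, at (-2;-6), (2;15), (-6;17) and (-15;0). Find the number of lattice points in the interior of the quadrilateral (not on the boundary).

Using the shoelace formula, 2A = |[(-2)·15 − 2·(-6)] + [2·17 − (-6)·15] + [(-6)·0 − (-15)·17] + [(-15)·(-6) − (-2)·0]| = 451, so the area is 451/2.
Along each edge there are gcd(|Δx|,|Δy|)+1 lattice points, so counting each shared vertex once the boundary has gcd(4,21) + gcd(8,2) + gcd(9,17) + gcd(13,6) = 1+2+1+1 = 5.
By Pick's theorem A = I + B/2 − 1, so I = 451/2 − 5/2 + 1 = 224.

224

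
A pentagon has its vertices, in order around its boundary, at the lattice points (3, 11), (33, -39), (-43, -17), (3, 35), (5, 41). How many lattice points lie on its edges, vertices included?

18

The number of boundary lattice points is Σ gcd(|Δx|,|Δy|) = gcd(30,50) + gcd(76,22) + gcd(46,52) + gcd(2,6) + gcd(2,30) = 10+2+2+2+2 = 18.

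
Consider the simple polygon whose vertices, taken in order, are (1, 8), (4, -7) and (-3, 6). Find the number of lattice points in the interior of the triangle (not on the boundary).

Using the shoelace formula, 2A = |[1·(-7) − 4·8] + [4·6 − (-3)·(-7)] + [(-3)·8 − 1·6]| = 66, so the area is 33.
Summing gcd(|Δx|,|Δy|) over the edges gives the boundary count: gcd(3,15) + gcd(7,13) + gcd(4,2) = 3+1+2 = 6.
By Pick's theorem A = I + B/2 − 1, so I = 33 − 6/2 + 1 = 31.

31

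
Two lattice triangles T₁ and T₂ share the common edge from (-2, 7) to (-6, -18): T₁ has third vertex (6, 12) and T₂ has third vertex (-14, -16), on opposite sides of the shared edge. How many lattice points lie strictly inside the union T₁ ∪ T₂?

The union is the simple quadrilateral with vertices (-2, 7), (6, 12), (-6, -18), (-14, -16) in order.
Using the shoelace formula, 2A = |((-2)·12 − 6·7) + (6·(-18) − (-6)·12) + ((-6)·(-16) − (-14)·(-18)) + ((-14)·7 − (-2)·(-16))| = 388, so the area is 194.
Summing gcd(|Δx|,|Δy|) over the edges gives the boundary count: gcd(8,5) + gcd(12,30) + gcd(8,2) + gcd(12,23) = 1+6+2+1 = 10.
By Pick's theorem I = A − B/2 + 1 = 194 − 10/2 + 1 = 190.

190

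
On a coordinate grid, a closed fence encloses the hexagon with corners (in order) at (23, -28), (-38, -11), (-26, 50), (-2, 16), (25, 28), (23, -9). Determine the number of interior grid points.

2778

The shoelace formula gives twice the area as |[23·(-11) − (-38)·(-28)] + [(-38)·50 − (-26)·(-11)] + [(-26)·16 − (-2)·50] + [(-2)·28 − 25·16] + [25·(-9) − 23·28] + [23·(-28) − 23·(-9)]| = 5581, so the area is 5581/2.
The number of boundary lattice points is Σ gcd(|Δx|,|Δy|) = gcd(61,17) + gcd(12,61) + gcd(24,34) + gcd(27,12) + gcd(2,37) + gcd(0,19) = 1+1+2+3+1+19 = 27.
Pick's theorem gives I = A − B/2 + 1 = 5581/2 − 27/2 + 1 = 2778.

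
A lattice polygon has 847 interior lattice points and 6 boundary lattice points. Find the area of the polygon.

849

By Pick's theorem, A = I + B/2 − 1 = 847 + 6/2 − 1 = 849.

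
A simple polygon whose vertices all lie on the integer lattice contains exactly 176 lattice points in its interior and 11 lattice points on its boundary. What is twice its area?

Pick's theorem states A = I + B/2 − 1, so A = 176 + 11/2 − 1 = 361/2.
Hence 2A = 361.

361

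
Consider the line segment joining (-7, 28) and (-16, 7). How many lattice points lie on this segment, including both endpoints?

4

The number of lattice points on a segment between lattice points is gcd(|Δx|,|Δy|) + 1 = gcd(9,21) + 1 = 3 + 1 = 4.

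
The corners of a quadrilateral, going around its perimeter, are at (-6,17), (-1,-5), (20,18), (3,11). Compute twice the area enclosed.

412

The shoelace formula gives twice the area as |[(-6)·(-5) − (-1)·17] + [(-1)·18 − 20·(-5)] + [20·11 − 3·18] + [3·17 − (-6)·11]| = 412, so the area is 206.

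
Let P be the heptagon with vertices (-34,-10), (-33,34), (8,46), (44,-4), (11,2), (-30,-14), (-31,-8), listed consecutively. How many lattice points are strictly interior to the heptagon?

By the shoelace formula, twice the signed area is |((-34)·34 − (-33)·(-10)) + ((-33)·46 − 8·34) + (8·(-4) − 44·46) + (44·2 − 11·(-4)) + (11·(-14) − (-30)·2) + ((-30)·(-8) − (-31)·(-14)) + ((-31)·(-10) − (-34)·(-8))| = 5450, so the area is 2725.
The number of boundary lattice points is Σ gcd(|Δx|,|Δy|) = gcd(1,44) + gcd(41,12) + gcd(36,50) + gcd(33,6) + gcd(41,16) + gcd(1,6) + gcd(3,2) = 1+1+2+3+1+1+1 = 10.
By Pick's theorem A = I + B/2 − 1, so I = 2725 − 10/2 + 1 = 2721.

2721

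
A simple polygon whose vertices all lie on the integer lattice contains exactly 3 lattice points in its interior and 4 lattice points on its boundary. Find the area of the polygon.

4

By Pick's theorem, A = I + B/2 − 1 = 3 + 4/2 − 1 = 4.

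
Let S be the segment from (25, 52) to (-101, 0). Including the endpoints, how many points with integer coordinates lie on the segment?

3

The number of lattice points on a segment between lattice points is gcd(|Δx|,|Δy|) + 1 = gcd(126,52) + 1 = 2 + 1 = 3.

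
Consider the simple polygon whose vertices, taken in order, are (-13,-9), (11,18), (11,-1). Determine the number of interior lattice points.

214

The shoelace formula gives twice the area as |((-13)·18 − 11·(-9)) + (11·(-1) − 11·18) + (11·(-9) − (-13)·(-1))| = 456, so the area is 228.
Along each edge there are gcd(|Δx|,|Δy|)+1 lattice points, so counting each shared vertex once the boundary has gcd(24,27) + gcd(0,19) + gcd(24,8) = 3+19+8 = 30.
Pick's theorem gives I = A − B/2 + 1 = 228 − 30/2 + 1 = 214.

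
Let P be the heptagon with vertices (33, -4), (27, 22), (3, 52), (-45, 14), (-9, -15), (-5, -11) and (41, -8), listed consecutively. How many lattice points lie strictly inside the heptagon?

2976

Using the shoelace formula, 2A = |(33·22 − 27·(-4)) + (27·52 − 3·22) + (3·14 − (-45)·52) + ((-45)·(-15) − (-9)·14) + ((-9)·(-11) − (-5)·(-15)) + ((-5)·(-8) − 41·(-11)) + (41·(-4) − 33·(-8))| = 5970, so the area is 2985.
Along each edge there are gcd(|Δx|,|Δy|)+1 lattice points, so counting each shared vertex once the boundary has gcd(6,26) + gcd(24,30) + gcd(48,38) + gcd(36,29) + gcd(4,4) + gcd(46,3) + gcd(8,4) = 2+6+2+1+4+1+4 = 20.
By Pick's theorem A = I + B/2 − 1, so I = 2985 − 20/2 + 1 = 2976.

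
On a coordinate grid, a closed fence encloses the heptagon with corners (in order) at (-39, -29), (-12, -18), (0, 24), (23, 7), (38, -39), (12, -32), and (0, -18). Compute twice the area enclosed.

3315

By the shoelace formula, twice the signed area is |[(-39)·(-18) − (-12)·(-29)] + [(-12)·24 − 0·(-18)] + [0·7 − 23·24] + [23·(-39) − 38·7] + [38·(-32) − 12·(-39)] + [12·(-18) − 0·(-32)] + [0·(-29) − (-39)·(-18)]| = 3315, so the area is 1657.5.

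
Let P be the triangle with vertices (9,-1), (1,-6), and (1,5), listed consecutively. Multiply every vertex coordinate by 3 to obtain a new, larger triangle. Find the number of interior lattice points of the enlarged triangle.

By the shoelace formula, twice the signed area is |(9·(-6) − 1·(-1)) + (1·5 − 1·(-6)) + (1·(-1) − 9·5)| = 88, so the area is 44.
Along each edge there are gcd(|Δx|,|Δy|)+1 lattice points, so counting each shared vertex once the boundary has gcd(8,5) + gcd(0,11) + gcd(8,6) = 1+11+2 = 14.
Scaling by 3 multiplies the area by 3² = 9 (so the new area is 396) and multiplies the boundary lattice-point count by 3, giving 42.
By Pick's theorem, the interior count of the dilated polygon is 396 − 42/2 + 1 = 376.

376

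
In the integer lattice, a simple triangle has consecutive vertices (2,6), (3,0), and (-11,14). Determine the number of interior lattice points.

The shoelace formula gives twice the area as |[2·0 − 3·6] + [3·14 − (-11)·0] + [(-11)·6 − 2·14]| = 70, so the area is 35.
Along each edge there are gcd(|Δx|,|Δy|)+1 lattice points, so counting each shared vertex once the boundary has gcd(1,6) + gcd(14,14) + gcd(13,8) = 1+14+1 = 16.
By Pick's theorem A = I + B/2 − 1, so I = 35 − 16/2 + 1 = 28.

28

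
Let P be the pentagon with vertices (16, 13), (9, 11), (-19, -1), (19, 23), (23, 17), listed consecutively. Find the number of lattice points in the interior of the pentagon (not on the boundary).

165

The shoelace formula gives twice the area as |[16·11 − 9·13] + [9·(-1) − (-19)·11] + [(-19)·23 − 19·(-1)] + [19·17 − 23·23] + [23·13 − 16·17]| = 338, so the area is 169.
The number of boundary lattice points is Σ gcd(|Δx|,|Δy|) = gcd(7,2) + gcd(28,12) + gcd(38,24) + gcd(4,6) + gcd(7,4) = 1+4+2+2+1 = 10.
Pick's theorem gives I = A − B/2 + 1 = 169 − 10/2 + 1 = 165.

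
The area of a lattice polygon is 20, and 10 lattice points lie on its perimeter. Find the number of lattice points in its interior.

Pick's theorem A = I + B/2 − 1 rearranges to I = A − B/2 + 1 = 20 − 10/2 + 1 = 16.

16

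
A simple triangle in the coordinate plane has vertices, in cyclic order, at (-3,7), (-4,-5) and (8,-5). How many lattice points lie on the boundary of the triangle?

Summing gcd(|Δx|,|Δy|) over the edges gives the boundary count: gcd(1,12) + gcd(12,0) + gcd(11,12) = 1+12+1 = 14.

14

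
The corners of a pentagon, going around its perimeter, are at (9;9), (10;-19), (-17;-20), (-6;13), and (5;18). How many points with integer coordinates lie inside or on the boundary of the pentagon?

716

The shoelace formula gives twice the area as |(9·(-19) − 10·9) + (10·(-20) − (-17)·(-19)) + ((-17)·13 − (-6)·(-20)) + ((-6)·18 − 5·13) + (5·9 − 9·18)| = 1415, so the area is 1415/2.
Along each edge there are gcd(|Δx|,|Δy|)+1 lattice points, so counting each shared vertex once the boundary has gcd(1,28) + gcd(27,1) + gcd(11,33) + gcd(11,5) + gcd(4,9) = 1+1+11+1+1 = 15.
Pick's theorem gives I = A − B/2 + 1 = 1415/2 − 15/2 + 1 = 701, so the closed region contains I + B = 701 + 15 = 716 lattice points.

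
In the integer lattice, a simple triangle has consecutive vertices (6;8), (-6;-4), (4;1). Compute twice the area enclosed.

60

By the shoelace formula, twice the signed area is |[6·(-4) − (-6)·8] + [(-6)·1 − 4·(-4)] + [4·8 − 6·1]| = 60, so the area is 30.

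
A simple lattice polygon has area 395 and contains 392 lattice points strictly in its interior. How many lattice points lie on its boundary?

8

Pick's theorem gives A = I + B/2 − 1, so B = 2(A − I + 1) = 2(395 − 392 + 1) = 8.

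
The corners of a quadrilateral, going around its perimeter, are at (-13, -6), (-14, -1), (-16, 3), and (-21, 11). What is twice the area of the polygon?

By the shoelace formula, twice the signed area is |((-13)·(-1) − (-14)·(-6)) + ((-14)·3 − (-16)·(-1)) + ((-16)·11 − (-21)·3) + ((-21)·(-6) − (-13)·11)| = 27, so the area is 27/2.

27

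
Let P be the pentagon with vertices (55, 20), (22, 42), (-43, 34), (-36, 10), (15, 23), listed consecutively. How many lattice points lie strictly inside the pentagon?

1631

By the shoelace formula, twice the signed area is |(55·42 − 22·20) + (22·34 − (-43)·42) + ((-43)·10 − (-36)·34) + ((-36)·23 − 15·10) + (15·20 − 55·23)| = 3275, so the area is 3275/2.
Along each edge there are gcd(|Δx|,|Δy|)+1 lattice points, so counting each shared vertex once the boundary has gcd(33,22) + gcd(65,8) + gcd(7,24) + gcd(51,13) + gcd(40,3) = 11+1+1+1+1 = 15.
By Pick's theorem A = I + B/2 − 1, so I = 3275/2 − 15/2 + 1 = 1631.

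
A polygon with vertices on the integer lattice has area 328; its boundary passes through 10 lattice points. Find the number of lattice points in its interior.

Pick's theorem A = I + B/2 − 1 rearranges to I = A − B/2 + 1 = 328 − 10/2 + 1 = 324.

324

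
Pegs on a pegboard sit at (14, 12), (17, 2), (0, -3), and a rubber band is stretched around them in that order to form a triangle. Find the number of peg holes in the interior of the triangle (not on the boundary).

92

By the shoelace formula, twice the signed area is |(14·2 − 17·12) + (17·(-3) − 0·2) + (0·12 − 14·(-3))| = 185, so the area is 185/2.
The number of boundary lattice points is Σ gcd(|Δx|,|Δy|) = gcd(3,10) + gcd(17,5) + gcd(14,15) = 1+1+1 = 3.
Pick's theorem gives I = A − B/2 + 1 = 185/2 − 3/2 + 1 = 92.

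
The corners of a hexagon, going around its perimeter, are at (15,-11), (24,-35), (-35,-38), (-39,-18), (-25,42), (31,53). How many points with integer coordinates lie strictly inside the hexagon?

By the shoelace formula, twice the signed area is |(15·(-35) − 24·(-11)) + (24·(-38) − (-35)·(-35)) + ((-35)·(-18) − (-39)·(-38)) + ((-39)·42 − (-25)·(-18)) + ((-25)·53 − 31·42) + (31·(-11) − 15·53)| = 9101, so the area is 4550.5.
Summing gcd(|Δx|,|Δy|) over the edges gives the boundary count: gcd(9,24) + gcd(59,3) + gcd(4,20) + gcd(14,60) + gcd(56,11) + gcd(16,64) = 3+1+4+2+1+16 = 27.
By Pick's theorem A = I + B/2 − 1, so I = 4550.5 − 27/2 + 1 = 4538.

4538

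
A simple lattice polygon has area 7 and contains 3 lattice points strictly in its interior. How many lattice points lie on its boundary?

Pick's theorem gives A = I + B/2 − 1, so B = 2(A − I + 1) = 2(7 − 3 + 1) = 10.

10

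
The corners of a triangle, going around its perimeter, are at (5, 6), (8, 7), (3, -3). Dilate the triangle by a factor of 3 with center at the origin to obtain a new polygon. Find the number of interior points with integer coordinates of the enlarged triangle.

By the shoelace formula, twice the signed area is |(5·7 − 8·6) + (8·(-3) − 3·7) + (3·6 − 5·(-3))| = 25, so the area is 12.5.
The number of boundary lattice points is Σ gcd(|Δx|,|Δy|) = gcd(3,1) + gcd(5,10) + gcd(2,9) = 1+5+1 = 7.
Scaling by 3 multiplies the area by 3² = 9 (so the new area is 112.5) and multiplies the boundary lattice-point count by 3, giving 21.
By Pick's theorem, the interior count of the dilated polygon is 112.5 − 21/2 + 1 = 103.

103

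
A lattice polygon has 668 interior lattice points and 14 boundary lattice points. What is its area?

Pick's theorem states A = I + B/2 − 1, so A = 668 + 14/2 − 1 = 674.

674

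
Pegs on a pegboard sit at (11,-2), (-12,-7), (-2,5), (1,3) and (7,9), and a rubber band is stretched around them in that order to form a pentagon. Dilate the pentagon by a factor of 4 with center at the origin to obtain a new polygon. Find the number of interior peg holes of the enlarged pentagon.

2467

Using the shoelace formula, 2A = |(11·(-7) − (-12)·(-2)) + ((-12)·5 − (-2)·(-7)) + ((-2)·3 − 1·5) + (1·9 − 7·3) + (7·(-2) − 11·9)| = 311, so the area is 311/2.
Summing gcd(|Δx|,|Δy|) over the edges gives the boundary count: gcd(23,5) + gcd(10,12) + gcd(3,2) + gcd(6,6) + gcd(4,11) = 1+2+1+6+1 = 11.
Scaling by 4 multiplies the area by 4² = 16 (so the new area is 2488) and multiplies the boundary lattice-point count by 4, giving 44.
By Pick's theorem, the interior count of the dilated polygon is 2488 − 44/2 + 1 = 2467.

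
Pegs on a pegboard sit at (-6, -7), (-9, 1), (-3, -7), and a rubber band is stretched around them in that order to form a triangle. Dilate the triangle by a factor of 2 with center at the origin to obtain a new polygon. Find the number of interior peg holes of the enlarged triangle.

43

Using the shoelace formula, 2A = |[(-6)·1 − (-9)·(-7)] + [(-9)·(-7) − (-3)·1] + [(-3)·(-7) − (-6)·(-7)]| = 24, so the area is 12.
Summing gcd(|Δx|,|Δy|) over the edges gives the boundary count: gcd(3,8) + gcd(6,8) + gcd(3,0) = 1+2+3 = 6.
Scaling by 2 multiplies the area by 2² = 4 (so the new area is 48) and multiplies the boundary lattice-point count by 2, giving 12.
By Pick's theorem, the interior count of the dilated polygon is 48 − 12/2 + 1 = 43.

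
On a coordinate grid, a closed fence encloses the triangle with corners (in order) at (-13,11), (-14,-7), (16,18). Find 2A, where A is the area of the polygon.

Using the shoelace formula, 2A = |[(-13)·(-7) − (-14)·11] + [(-14)·18 − 16·(-7)] + [16·11 − (-13)·18]| = 515, so the area is 515/2.

515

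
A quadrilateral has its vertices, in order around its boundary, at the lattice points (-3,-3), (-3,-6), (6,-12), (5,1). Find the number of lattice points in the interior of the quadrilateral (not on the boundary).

By the shoelace formula, twice the signed area is |((-3)·(-6) − (-3)·(-3)) + ((-3)·(-12) − 6·(-6)) + (6·1 − 5·(-12)) + (5·(-3) − (-3)·1)| = 135, so the area is 67.5.
Summing gcd(|Δx|,|Δy|) over the edges gives the boundary count: gcd(0,3) + gcd(9,6) + gcd(1,13) + gcd(8,4) = 3+3+1+4 = 11.
By Pick's theorem A = I + B/2 − 1, so I = 67.5 − 11/2 + 1 = 63.

63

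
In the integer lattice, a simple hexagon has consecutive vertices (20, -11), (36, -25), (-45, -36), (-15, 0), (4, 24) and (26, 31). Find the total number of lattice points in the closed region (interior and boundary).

2425

By the shoelace formula, twice the signed area is |[20·(-25) − 36·(-11)] + [36·(-36) − (-45)·(-25)] + [(-45)·0 − (-15)·(-36)] + [(-15)·24 − 4·0] + [4·31 − 26·24] + [26·(-11) − 20·31]| = 4831, so the area is 2415.5.
Along each edge there are gcd(|Δx|,|Δy|)+1 lattice points, so counting each shared vertex once the boundary has gcd(16,14) + gcd(81,11) + gcd(30,36) + gcd(19,24) + gcd(22,7) + gcd(6,42) = 2+1+6+1+1+6 = 17.
Pick's theorem gives I = A − B/2 + 1 = 2415.5 − 17/2 + 1 = 2408, so the closed region contains I + B = 2408 + 17 = 2425 lattice points.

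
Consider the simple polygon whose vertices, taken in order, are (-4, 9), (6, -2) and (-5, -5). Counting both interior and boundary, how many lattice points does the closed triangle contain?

78

The shoelace formula gives twice the area as |[(-4)·(-2) − 6·9] + [6·(-5) − (-5)·(-2)] + [(-5)·9 − (-4)·(-5)]| = 151, so the area is 75.5.
The number of boundary lattice points is Σ gcd(|Δx|,|Δy|) = gcd(10,11) + gcd(11,3) + gcd(1,14) = 1+1+1 = 3.
Pick's theorem gives I = A − B/2 + 1 = 75.5 − 3/2 + 1 = 75, so the closed region contains I + B = 75 + 3 = 78 lattice points.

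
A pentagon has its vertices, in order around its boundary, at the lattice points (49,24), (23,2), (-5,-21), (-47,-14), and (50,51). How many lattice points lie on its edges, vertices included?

12

Summing gcd(|Δx|,|Δy|) over the edges gives the boundary count: gcd(26,22) + gcd(28,23) + gcd(42,7) + gcd(97,65) + gcd(1,27) = 2+1+7+1+1 = 12.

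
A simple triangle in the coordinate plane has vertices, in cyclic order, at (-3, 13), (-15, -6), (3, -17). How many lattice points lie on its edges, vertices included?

Summing gcd(|Δx|,|Δy|) over the edges gives the boundary count: gcd(12,19) + gcd(18,11) + gcd(6,30) = 1+1+6 = 8.

8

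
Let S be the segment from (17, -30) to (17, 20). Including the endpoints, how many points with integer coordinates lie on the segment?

The number of lattice points on a segment between lattice points is gcd(|Δx|,|Δy|) + 1 = gcd(0,50) + 1 = 50 + 1 = 51.

51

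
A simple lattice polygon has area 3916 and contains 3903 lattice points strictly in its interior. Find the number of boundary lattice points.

28

Pick's theorem gives A = I + B/2 − 1, so B = 2(A − I + 1) = 2(3916 − 3903 + 1) = 28.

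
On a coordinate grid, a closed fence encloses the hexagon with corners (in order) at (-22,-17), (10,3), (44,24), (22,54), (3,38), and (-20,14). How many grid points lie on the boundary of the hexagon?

10

Along each edge there are gcd(|Δx|,|Δy|)+1 lattice points, so counting each shared vertex once the boundary has gcd(32,20) + gcd(34,21) + gcd(22,30) + gcd(19,16) + gcd(23,24) + gcd(2,31) = 4+1+2+1+1+1 = 10.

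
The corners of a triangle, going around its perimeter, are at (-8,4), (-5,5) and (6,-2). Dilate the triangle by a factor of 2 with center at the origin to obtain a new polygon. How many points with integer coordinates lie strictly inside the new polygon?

61

Using the shoelace formula, 2A = |((-8)·5 − (-5)·4) + ((-5)·(-2) − 6·5) + (6·4 − (-8)·(-2))| = 32, so the area is 16.
The number of boundary lattice points is Σ gcd(|Δx|,|Δy|) = gcd(3,1) + gcd(11,7) + gcd(14,6) = 1+1+2 = 4.
Scaling by 2 multiplies the area by 2² = 4 (so the new area is 64) and multiplies the boundary lattice-point count by 2, giving 8.
By Pick's theorem, the interior count of the dilated polygon is 64 − 8/2 + 1 = 61.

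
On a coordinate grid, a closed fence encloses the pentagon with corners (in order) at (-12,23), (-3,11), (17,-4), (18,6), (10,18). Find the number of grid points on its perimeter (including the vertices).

The number of boundary lattice points is Σ gcd(|Δx|,|Δy|) = gcd(9,12) + gcd(20,15) + gcd(1,10) + gcd(8,12) + gcd(22,5) = 3+5+1+4+1 = 14.

14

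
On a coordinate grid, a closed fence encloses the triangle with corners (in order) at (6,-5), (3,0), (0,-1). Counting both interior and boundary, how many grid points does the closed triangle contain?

12

By the shoelace formula, twice the signed area is |[6·0 − 3·(-5)] + [3·(-1) − 0·0] + [0·(-5) − 6·(-1)]| = 18, so the area is 9.
Summing gcd(|Δx|,|Δy|) over the edges gives the boundary count: gcd(3,5) + gcd(3,1) + gcd(6,4) = 1+1+2 = 4.
Pick's theorem gives I = A − B/2 + 1 = 9 − 4/2 + 1 = 8, so the closed region contains I + B = 8 + 4 = 12 lattice points.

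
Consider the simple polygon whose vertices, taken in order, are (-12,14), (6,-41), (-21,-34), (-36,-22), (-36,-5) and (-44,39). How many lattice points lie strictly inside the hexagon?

1889

The shoelace formula gives twice the area as |[(-12)·(-41) − 6·14] + [6·(-34) − (-21)·(-41)] + [(-21)·(-22) − (-36)·(-34)] + [(-36)·(-5) − (-36)·(-22)] + [(-36)·39 − (-44)·(-5)] + [(-44)·14 − (-12)·39]| = 3803, so the area is 1901.5.
The number of boundary lattice points is Σ gcd(|Δx|,|Δy|) = gcd(18,55) + gcd(27,7) + gcd(15,12) + gcd(0,17) + gcd(8,44) + gcd(32,25) = 1+1+3+17+4+1 = 27.
Pick's theorem gives I = A − B/2 + 1 = 1901.5 − 27/2 + 1 = 1889.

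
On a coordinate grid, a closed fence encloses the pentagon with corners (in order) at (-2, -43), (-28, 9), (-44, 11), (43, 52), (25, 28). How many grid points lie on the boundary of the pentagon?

36

Summing gcd(|Δx|,|Δy|) over the edges gives the boundary count: gcd(26,52) + gcd(16,2) + gcd(87,41) + gcd(18,24) + gcd(27,71) = 26+2+1+6+1 = 36.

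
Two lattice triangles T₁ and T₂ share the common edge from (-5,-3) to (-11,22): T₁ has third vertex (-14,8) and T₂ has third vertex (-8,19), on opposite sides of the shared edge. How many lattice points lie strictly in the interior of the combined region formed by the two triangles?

The union is the simple quadrilateral with vertices (-5,-3), (-14,8), (-11,22), (-8,19) in order.
Using the shoelace formula, 2A = |[(-5)·8 − (-14)·(-3)] + [(-14)·22 − (-11)·8] + [(-11)·19 − (-8)·22] + [(-8)·(-3) − (-5)·19]| = 216, so the area is 108.
Along each edge there are gcd(|Δx|,|Δy|)+1 lattice points, so counting each shared vertex once the boundary has gcd(9,11) + gcd(3,14) + gcd(3,3) + gcd(3,22) = 1+1+3+1 = 6.
By Pick's theorem I = A − B/2 + 1 = 108 − 6/2 + 1 = 106.

106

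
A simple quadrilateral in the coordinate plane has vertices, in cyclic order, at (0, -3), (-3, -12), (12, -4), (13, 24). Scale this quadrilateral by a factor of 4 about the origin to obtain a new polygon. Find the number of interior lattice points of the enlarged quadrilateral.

3573

By the shoelace formula, twice the signed area is |(0·(-12) − (-3)·(-3)) + ((-3)·(-4) − 12·(-12)) + (12·24 − 13·(-4)) + (13·(-3) − 0·24)| = 448, so the area is 224.
Summing gcd(|Δx|,|Δy|) over the edges gives the boundary count: gcd(3,9) + gcd(15,8) + gcd(1,28) + gcd(13,27) = 3+1+1+1 = 6.
Scaling by 4 multiplies the area by 4² = 16 (so the new area is 3584) and multiplies the boundary lattice-point count by 4, giving 24.
By Pick's theorem, the interior count of the dilated polygon is 3584 − 24/2 + 1 = 3573.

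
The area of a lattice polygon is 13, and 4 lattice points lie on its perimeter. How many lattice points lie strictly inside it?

12

From Pick's theorem, I = A − B/2 + 1 = 13 − 4/2 + 1 = 12.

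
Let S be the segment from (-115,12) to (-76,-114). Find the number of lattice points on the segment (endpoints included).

4

The number of lattice points on a segment between lattice points is gcd(|Δx|,|Δy|) + 1 = gcd(39,126) + 1 = 3 + 1 = 4.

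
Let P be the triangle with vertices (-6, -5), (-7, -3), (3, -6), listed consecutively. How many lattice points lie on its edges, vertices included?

3

The number of boundary lattice points is Σ gcd(|Δx|,|Δy|) = gcd(1,2) + gcd(10,3) + gcd(9,1) = 1+1+1 = 3.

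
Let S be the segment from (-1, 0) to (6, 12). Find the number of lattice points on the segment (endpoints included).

2

The number of lattice points on a segment between lattice points is gcd(|Δx|,|Δy|) + 1 = gcd(7,12) + 1 = 1 + 1 = 2.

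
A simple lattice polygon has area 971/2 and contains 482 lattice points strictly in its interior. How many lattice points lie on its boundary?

9

Pick's theorem gives A = I + B/2 − 1, so B = 2(A − I + 1) = 2(971/2 − 482 + 1) = 9.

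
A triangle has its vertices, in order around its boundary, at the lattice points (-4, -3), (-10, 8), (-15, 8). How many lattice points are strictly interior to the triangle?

20

Using the shoelace formula, 2A = |[(-4)·8 − (-10)·(-3)] + [(-10)·8 − (-15)·8] + [(-15)·(-3) − (-4)·8]| = 55, so the area is 27.5.
The number of boundary lattice points is Σ gcd(|Δx|,|Δy|) = gcd(6,11) + gcd(5,0) + gcd(11,11) = 1+5+11 = 17.
By Pick's theorem A = I + B/2 − 1, so I = 27.5 − 17/2 + 1 = 20.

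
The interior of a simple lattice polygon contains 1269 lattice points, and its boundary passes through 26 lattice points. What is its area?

Pick's theorem states A = I + B/2 − 1, so A = 1269 + 26/2 − 1 = 1281.

1281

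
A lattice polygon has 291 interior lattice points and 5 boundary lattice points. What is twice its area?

585

Pick's theorem states A = I + B/2 − 1, so A = 291 + 5/2 − 1 = 585/2.
Hence 2A = 585.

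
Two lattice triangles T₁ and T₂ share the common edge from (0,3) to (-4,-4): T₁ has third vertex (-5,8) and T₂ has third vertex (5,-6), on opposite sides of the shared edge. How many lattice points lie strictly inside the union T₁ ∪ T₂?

60

The union is the simple quadrilateral with vertices (0,3), (-5,8), (-4,-4), (5,-6) in order.
By the shoelace formula, twice the signed area is |[0·8 − (-5)·3] + [(-5)·(-4) − (-4)·8] + [(-4)·(-6) − 5·(-4)] + [5·3 − 0·(-6)]| = 126, so the area is 63.
Summing gcd(|Δx|,|Δy|) over the edges gives the boundary count: gcd(5,5) + gcd(1,12) + gcd(9,2) + gcd(5,9) = 5+1+1+1 = 8.
By Pick's theorem I = A − B/2 + 1 = 63 − 8/2 + 1 = 60.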